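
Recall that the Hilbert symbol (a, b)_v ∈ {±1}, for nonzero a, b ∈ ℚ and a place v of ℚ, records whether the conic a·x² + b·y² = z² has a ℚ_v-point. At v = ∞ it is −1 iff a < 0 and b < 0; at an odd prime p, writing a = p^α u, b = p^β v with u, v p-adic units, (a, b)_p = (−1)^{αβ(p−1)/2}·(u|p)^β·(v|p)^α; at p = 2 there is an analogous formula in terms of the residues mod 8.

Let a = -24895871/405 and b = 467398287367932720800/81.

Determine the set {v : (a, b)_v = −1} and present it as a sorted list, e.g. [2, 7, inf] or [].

[2, 5, 13, 19]

(a, b) ≡ (-20995, 92378) mod (ℚ^×)²; places V = {2, 3, 5, 7, 11, 13, 17, 19, ∞}.
(a,b)_∞: sgn(-20995)=−, sgn(92378)=+, so +1.
(a,b)_5: α=-1, u≡4; β=2, v≡2 (mod 5); (4|5)=+1, (2|5)=-1; sign (−1)^0·+1^2·-1^-1 = -1.
(a,b)_7: α=2, u≡5; β=2, v≡6 (mod 7); (5|7)=-1, (6|7)=-1; sign (−1)^0·-1^2·-1^2 = +1.
(a,b)_2: α=0, β=5; u≡5, v≡5 (mod 8); ε(u)ε(v)=0·0, αω(v)=0·1, βω(u)=5·1; sum ≡ 1  ⇒  -1.
(a,b)_11: α=2, u≡9; β=5, v≡5 (mod 11); (9|11)=+1, (5|11)=+1; sign (−1)^0·+1^5·+1^2 = +1.
(a,b)_19: α=1, u≡17; β=3, v≡11 (mod 19); (17|19)=+1, (11|19)=+1; sign (−1)^1·+1^3·+1^1 = -1.
(a,b)_17: α=1, u≡5; β=3, v≡7 (mod 17); (5|17)=-1, (7|17)=-1; sign (−1)^0·-1^3·-1^1 = +1.
(a,b)_3: α=-4, u≡2; β=-4, v≡2 (mod 3); (2|3)=-1, (2|3)=-1; sign (−1)^0·-1^-4·-1^-4 = +1.
(a,b)_13: α=1, u≡1; β=3, v≡2 (mod 13); (1|13)=+1, (2|13)=-1; sign (−1)^0·+1^3·-1^1 = -1.
(-20995, 92378 / ℚ) ramifies at {2, 5, 13, 19}: a division algebra.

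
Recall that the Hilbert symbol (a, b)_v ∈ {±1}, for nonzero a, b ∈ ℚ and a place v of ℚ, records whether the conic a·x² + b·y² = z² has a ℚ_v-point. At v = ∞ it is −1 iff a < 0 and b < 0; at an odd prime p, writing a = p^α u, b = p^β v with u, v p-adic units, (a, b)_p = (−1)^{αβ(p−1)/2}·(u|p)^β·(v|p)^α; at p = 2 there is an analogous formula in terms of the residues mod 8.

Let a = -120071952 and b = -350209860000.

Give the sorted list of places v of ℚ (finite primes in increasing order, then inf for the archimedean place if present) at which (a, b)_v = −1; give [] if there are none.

Mod squares: a ≡ -17017, b ≡ -14586. Check v ∈ {∞, 2, 3, 5, 7, 11, 13, 17}.
v=7: a=7^3·(≡6), b=7^4·(≡1) mod 7; (6|7)=-1, (1|7)=+1; (−1)^{3·4·3}·(-1)^4·(+1)^3 = +1.
v=13: a=13^1·(≡1), b=13^1·(≡9) mod 13; (1|13)=+1, (9|13)=+1; (−1)^{1·1·6}·(+1)^1·(+1)^1 = +1.
v=17: a=17^1·(≡2), b=17^1·(≡8) mod 17; (2|17)=+1, (8|17)=+1; (−1)^{1·1·8}·(+1)^1·(+1)^1 = +1.
v=5: a=5^0·(≡3), b=5^4·(≡4) mod 5; (3|5)=-1, (4|5)=+1; (−1)^{0·4·2}·(-1)^4·(+1)^0 = +1.
v=11: a=11^1·(≡9), b=11^1·(≡4) mod 11; (9|11)=+1, (4|11)=+1; (−1)^{1·1·5}·(+1)^1·(+1)^1 = -1.
v=2: v_2(a)=4, v_2(b)=5; units ≡ 7, 3 (mod 8); ε·ε+αω+βω = 1·1+4·1+5·0 ≡ 1  ⇒  (a,b)_2 = -1.
v=3: a=3^2·(≡2), b=3^1·(≡1) mod 3; (2|3)=-1, (1|3)=+1; (−1)^{2·1·1}·(-1)^1·(+1)^2 = -1.
v=∞: -17017 < 0 and -14586 < 0  ⇒  (a,b)_∞ = -1.
|Ram(-17017, -14586)| = 4, even; anisotropic at {2, 3, 11, ∞}.

[2, 3, 11, inf]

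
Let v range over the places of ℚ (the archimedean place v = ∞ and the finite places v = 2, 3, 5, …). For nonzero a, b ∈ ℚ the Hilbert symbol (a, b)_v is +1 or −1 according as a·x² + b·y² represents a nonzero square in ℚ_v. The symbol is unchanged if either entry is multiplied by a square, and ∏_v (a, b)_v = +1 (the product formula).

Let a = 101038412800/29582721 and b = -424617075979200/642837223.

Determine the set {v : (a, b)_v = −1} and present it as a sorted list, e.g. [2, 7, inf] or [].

[7, 13]

Mod squares: a ≡ 13, b ≡ -4641. Check v ∈ {∞, 2, 3, 5, 7, 13, 17, 19, 29, 37}.
v=13: a=13^1·(≡3), b=13^3·(≡6) mod 13; (3|13)=+1, (6|13)=-1; (−1)^{1·3·6}·(+1)^3·(-1)^1 = -1.
v=∞: 13 > 0 and -4641 < 0  ⇒  (a,b)_∞ = +1.
v=2: v_2(a)=10, v_2(b)=6; units ≡ 5, 7 (mod 8); ε·ε+αω+βω = 0·1+10·0+6·1 ≡ 0  ⇒  (a,b)_2 = +1.
v=19: a=19^2·(≡3), b=19^2·(≡18) mod 19; (3|19)=-1, (18|19)=-1; (−1)^{2·2·9}·(-1)^2·(-1)^2 = +1.
v=7: a=7^-4·(≡3), b=7^-3·(≡4) mod 7; (3|7)=-1, (4|7)=+1; (−1)^{-4·-3·3}·(-1)^-3·(+1)^-4 = -1.
v=5: a=5^2·(≡2), b=5^2·(≡4) mod 5; (2|5)=-1, (4|5)=+1; (−1)^{2·2·2}·(-1)^2·(+1)^2 = +1.
v=3: a=3^-2·(≡1), b=3^9·(≡1) mod 3; (1|3)=+1, (1|3)=+1; (−1)^{-2·9·1}·(+1)^9·(+1)^-2 = +1.
v=29: a=29^2·(≡22), b=29^0·(≡28) mod 29; (22|29)=+1, (28|29)=+1; (−1)^{2·0·14}·(+1)^0·(+1)^2 = +1.
v=17: a=17^0·(≡1), b=17^1·(≡9) mod 17; (1|17)=+1, (9|17)=+1; (−1)^{0·1·8}·(+1)^1·(+1)^0 = +1.
v=37: a=37^-2·(≡19), b=37^-4·(≡11) mod 37; (19|37)=-1, (11|37)=+1; (−1)^{-2·-4·18}·(-1)^-4·(+1)^-2 = +1.
|Ram(13, -4641)| = 2, even; anisotropic at {7, 13}.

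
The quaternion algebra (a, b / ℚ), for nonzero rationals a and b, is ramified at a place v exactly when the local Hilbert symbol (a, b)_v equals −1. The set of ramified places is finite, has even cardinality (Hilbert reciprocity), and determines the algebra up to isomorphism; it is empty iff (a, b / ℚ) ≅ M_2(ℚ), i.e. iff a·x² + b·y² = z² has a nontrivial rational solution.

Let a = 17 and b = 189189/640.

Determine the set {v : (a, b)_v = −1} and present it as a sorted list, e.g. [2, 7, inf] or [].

[3, 5, 11, 17]

Mod squares: a ≡ 17, b ≡ 4290. Check v ∈ {∞, 2, 3, 5, 7, 11, 13, 17}.
v=3: a=3^0·(≡2), b=3^3·(≡2) mod 3; (2|3)=-1, (2|3)=-1; (−1)^{0·3·1}·(-1)^3·(-1)^0 = -1.
v=2: v_2(a)=0, v_2(b)=-7; units ≡ 1, 1 (mod 8); ε·ε+αω+βω = 0·0+0·0+-7·0 ≡ 0  ⇒  (a,b)_2 = +1.
v=7: a=7^0·(≡3), b=7^2·(≡6) mod 7; (3|7)=-1, (6|7)=-1; (−1)^{0·2·3}·(-1)^2·(-1)^0 = +1.
v=17: a=17^1·(≡1), b=17^0·(≡12) mod 17; (1|17)=+1, (12|17)=-1; (−1)^{1·0·8}·(+1)^0·(-1)^1 = -1.
v=∞: 17 > 0 and 4290 > 0  ⇒  (a,b)_∞ = +1.
v=13: a=13^0·(≡4), b=13^1·(≡2) mod 13; (4|13)=+1, (2|13)=-1; (−1)^{0·1·6}·(+1)^1·(-1)^0 = +1.
v=11: a=11^0·(≡6), b=11^1·(≡3) mod 11; (6|11)=-1, (3|11)=+1; (−1)^{0·1·5}·(-1)^1·(+1)^0 = -1.
v=5: a=5^0·(≡2), b=5^-1·(≡3) mod 5; (2|5)=-1, (3|5)=-1; (−1)^{0·-1·2}·(-1)^-1·(-1)^0 = -1.
Ram(17, 4290) = {3, 5, 11, 17}; no ℚ_3-point on the conic.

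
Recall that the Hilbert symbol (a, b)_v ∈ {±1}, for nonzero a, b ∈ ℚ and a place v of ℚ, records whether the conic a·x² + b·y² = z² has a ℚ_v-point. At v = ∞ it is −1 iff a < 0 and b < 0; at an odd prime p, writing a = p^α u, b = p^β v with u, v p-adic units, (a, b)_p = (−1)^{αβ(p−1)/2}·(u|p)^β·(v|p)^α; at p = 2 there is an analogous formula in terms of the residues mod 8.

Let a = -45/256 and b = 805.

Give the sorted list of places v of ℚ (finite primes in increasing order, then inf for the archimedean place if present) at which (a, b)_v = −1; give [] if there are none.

[]

Mod squares: a ≡ -5, b ≡ 805. Check v ∈ {∞, 2, 3, 5, 7, 23}.
v=∞: -5 < 0 and 805 > 0  ⇒  (a,b)_∞ = +1.
v=5: a=5^1·(≡1), b=5^1·(≡1) mod 5; (1|5)=+1, (1|5)=+1; (−1)^{1·1·2}·(+1)^1·(+1)^1 = +1.
v=3: a=3^2·(≡1), b=3^0·(≡1) mod 3; (1|3)=+1, (1|3)=+1; (−1)^{2·0·1}·(+1)^0·(+1)^2 = +1.
v=2: v_2(a)=-8, v_2(b)=0; units ≡ 3, 5 (mod 8); ε·ε+αω+βω = 1·0+-8·1+0·1 ≡ 0  ⇒  (a,b)_2 = +1.
v=7: a=7^0·(≡1), b=7^1·(≡3) mod 7; (1|7)=+1, (3|7)=-1; (−1)^{0·1·3}·(+1)^1·(-1)^0 = +1.
v=23: a=23^0·(≡8), b=23^1·(≡12) mod 23; (8|23)=+1, (12|23)=+1; (−1)^{0·1·11}·(+1)^1·(+1)^0 = +1.
Ram(a, b) = ∅: the form -5·x² + 805·y² − z² is isotropic over every ℚ_v, so by Hasse–Minkowski it is isotropic over ℚ.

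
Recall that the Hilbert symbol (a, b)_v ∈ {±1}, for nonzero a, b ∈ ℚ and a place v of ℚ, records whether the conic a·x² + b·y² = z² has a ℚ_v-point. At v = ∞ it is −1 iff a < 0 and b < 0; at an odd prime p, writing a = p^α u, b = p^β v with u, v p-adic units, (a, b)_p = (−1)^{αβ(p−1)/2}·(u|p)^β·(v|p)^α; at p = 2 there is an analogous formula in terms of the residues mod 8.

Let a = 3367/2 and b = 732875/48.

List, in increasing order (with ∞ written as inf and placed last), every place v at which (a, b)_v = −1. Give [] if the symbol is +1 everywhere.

Mod squares: a ≡ 6734, b ≡ 87945. Check v ∈ {∞, 2, 3, 5, 7, 11, 13, 37, 41}.
v=11: a=11^0·(≡6), b=11^1·(≡5) mod 11; (6|11)=-1, (5|11)=+1; (−1)^{0·1·5}·(-1)^1·(+1)^0 = -1.
v=∞: 6734 > 0 and 87945 > 0  ⇒  (a,b)_∞ = +1.
v=2: v_2(a)=-1, v_2(b)=-4; units ≡ 7, 1 (mod 8); ε·ε+αω+βω = 1·0+-1·0+-4·0 ≡ 0  ⇒  (a,b)_2 = +1.
v=7: a=7^1·(≡6), b=7^0·(≡4) mod 7; (6|7)=-1, (4|7)=+1; (−1)^{1·0·3}·(-1)^0·(+1)^1 = +1.
v=41: a=41^0·(≡23), b=41^1·(≡35) mod 41; (23|41)=+1, (35|41)=-1; (−1)^{0·1·20}·(+1)^1·(-1)^0 = +1.
v=37: a=37^1·(≡27), b=37^0·(≡25) mod 37; (27|37)=+1, (25|37)=+1; (−1)^{1·0·18}·(+1)^0·(+1)^1 = +1.
v=5: a=5^0·(≡1), b=5^3·(≡1) mod 5; (1|5)=+1, (1|5)=+1; (−1)^{0·3·2}·(+1)^3·(+1)^0 = +1.
v=3: a=3^0·(≡2), b=3^-1·(≡2) mod 3; (2|3)=-1, (2|3)=-1; (−1)^{0·-1·1}·(-1)^-1·(-1)^0 = -1.
v=13: a=13^1·(≡6), b=13^1·(≡8) mod 13; (6|13)=-1, (8|13)=-1; (−1)^{1·1·6}·(-1)^1·(-1)^1 = +1.
(6734, 87945 / ℚ) ramifies at {3, 11}: a division algebra.

[3, 11]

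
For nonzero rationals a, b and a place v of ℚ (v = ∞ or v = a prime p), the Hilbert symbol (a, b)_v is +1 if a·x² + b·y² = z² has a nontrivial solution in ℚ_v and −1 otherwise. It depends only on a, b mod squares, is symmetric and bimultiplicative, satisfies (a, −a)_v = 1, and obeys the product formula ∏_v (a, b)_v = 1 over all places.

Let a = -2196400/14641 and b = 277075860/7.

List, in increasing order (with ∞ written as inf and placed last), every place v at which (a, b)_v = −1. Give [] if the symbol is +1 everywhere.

Mod squares: a ≡ -19, b ≡ 1995. Check v ∈ {∞, 2, 3, 5, 7, 11, 17, 19, 29}.
v=2: v_2(a)=4, v_2(b)=2; units ≡ 5, 3 (mod 8); ε·ε+αω+βω = 0·1+4·1+2·1 ≡ 0  ⇒  (a,b)_2 = +1.
v=11: a=11^-4·(≡3), b=11^0·(≡4) mod 11; (3|11)=+1, (4|11)=+1; (−1)^{-4·0·5}·(+1)^0·(+1)^-4 = +1.
v=29: a=29^0·(≡14), b=29^2·(≡7) mod 29; (14|29)=-1, (7|29)=+1; (−1)^{0·2·14}·(-1)^2·(+1)^0 = +1.
v=7: a=7^0·(≡1), b=7^-1·(≡5) mod 7; (1|7)=+1, (5|7)=-1; (−1)^{0·-1·3}·(+1)^-1·(-1)^0 = +1.
v=17: a=17^2·(≡4), b=17^2·(≡6) mod 17; (4|17)=+1, (6|17)=-1; (−1)^{2·2·8}·(+1)^2·(-1)^2 = +1.
v=5: a=5^2·(≡4), b=5^1·(≡1) mod 5; (4|5)=+1, (1|5)=+1; (−1)^{2·1·2}·(+1)^1·(+1)^2 = +1.
v=19: a=19^1·(≡10), b=19^1·(≡14) mod 19; (10|19)=-1, (14|19)=-1; (−1)^{1·1·9}·(-1)^1·(-1)^1 = -1.
v=3: a=3^0·(≡2), b=3^1·(≡2) mod 3; (2|3)=-1, (2|3)=-1; (−1)^{0·1·1}·(-1)^1·(-1)^0 = -1.
v=∞: -19 < 0 and 1995 > 0  ⇒  (a,b)_∞ = +1.
(-19, 1995 / ℚ) ramifies at {3, 19}: a division algebra.

[3, 19]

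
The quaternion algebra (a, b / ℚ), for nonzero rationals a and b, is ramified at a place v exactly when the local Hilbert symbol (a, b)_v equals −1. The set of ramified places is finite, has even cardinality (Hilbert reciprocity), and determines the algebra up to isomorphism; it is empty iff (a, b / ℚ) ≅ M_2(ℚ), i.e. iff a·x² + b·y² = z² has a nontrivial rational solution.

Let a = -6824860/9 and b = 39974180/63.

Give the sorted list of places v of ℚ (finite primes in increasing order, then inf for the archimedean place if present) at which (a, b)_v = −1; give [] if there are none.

(a, b) ≡ (-1015, 41615) mod (ℚ^×)²; places V = {2, 3, 5, 7, 29, 41, ∞}.
(a,b)_∞: sgn(-1015)=−, sgn(41615)=+, so +1.
(a,b)_3: α=-2, u≡2; β=-2, v≡2 (mod 3); (2|3)=-1, (2|3)=-1; sign (−1)^0·-1^-2·-1^-2 = +1.
(a,b)_2: α=2, β=2; u≡1, v≡7 (mod 8); ε(u)ε(v)=0·1, αω(v)=2·0, βω(u)=2·0; sum ≡ 0  ⇒  +1.
(a,b)_5: α=1, u≡2; β=1, v≡2 (mod 5); (2|5)=-1, (2|5)=-1; sign (−1)^0·-1^1·-1^1 = +1.
(a,b)_7: α=1, u≡4; β=-1, v≡4 (mod 7); (4|7)=+1, (4|7)=+1; sign (−1)^1·+1^-1·+1^1 = -1.
(a,b)_29: α=1, u≡22; β=1, v≡10 (mod 29); (22|29)=+1, (10|29)=-1; sign (−1)^0·+1^1·-1^1 = -1.
(a,b)_41: α=2, u≡9; β=3, v≡4 (mod 41); (9|41)=+1, (4|41)=+1; sign (−1)^0·+1^3·+1^2 = +1.
(-1015, 41615 / ℚ) ramifies at {7, 29}: a division algebra.

[7, 29]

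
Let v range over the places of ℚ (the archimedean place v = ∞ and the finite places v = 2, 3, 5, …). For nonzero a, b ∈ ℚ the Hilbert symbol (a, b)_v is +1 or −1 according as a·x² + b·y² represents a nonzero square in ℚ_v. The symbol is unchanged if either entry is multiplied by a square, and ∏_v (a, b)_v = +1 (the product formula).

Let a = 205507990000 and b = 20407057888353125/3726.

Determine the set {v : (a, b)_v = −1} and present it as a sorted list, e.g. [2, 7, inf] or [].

(a, b) ≡ (20550799, 118978310) mod (ℚ^×)²; places V = {2, 3, 5, 11, 17, 19, 23, 31, 37, 41, ∞}.
(a,b)_41: α=1, u≡26; β=1, v≡35 (mod 41); (26|41)=-1, (35|41)=-1; sign (−1)^0·-1^1·-1^1 = +1.
(a,b)_37: α=1, u≡15; β=1, v≡1 (mod 37); (15|37)=-1, (1|37)=+1; sign (−1)^0·-1^1·+1^1 = -1.
(a,b)_17: α=0, u≡2; β=2, v≡2 (mod 17); (2|17)=+1, (2|17)=+1; sign (−1)^0·+1^2·+1^0 = +1.
(a,b)_11: α=0, u≡5; β=3, v≡4 (mod 11); (5|11)=+1, (4|11)=+1; sign (−1)^0·+1^3·+1^0 = +1.
(a,b)_31: α=1, u≡16; β=1, v≡6 (mod 31); (16|31)=+1, (6|31)=-1; sign (−1)^1·+1^1·-1^1 = +1.
(a,b)_5: α=4, u≡4; β=5, v≡3 (mod 5); (4|5)=+1, (3|5)=-1; sign (−1)^0·+1^5·-1^4 = +1.
(a,b)_23: α=1, u≡1; β=-1, v≡20 (mod 23); (1|23)=+1, (20|23)=-1; sign (−1)^1·+1^-1·-1^1 = +1.
(a,b)_3: α=0, u≡1; β=-4, v≡2 (mod 3); (1|3)=+1, (2|3)=-1; sign (−1)^0·+1^-4·-1^0 = +1.
(a,b)_19: α=1, u≡10; β=2, v≡17 (mod 19); (10|19)=-1, (17|19)=+1; sign (−1)^0·-1^2·+1^1 = +1.
(a,b)_∞: sgn(20550799)=+, sgn(118978310)=+, so +1.
(a,b)_2: α=4, β=-1; u≡7, v≡3 (mod 8); ε(u)ε(v)=1·1, αω(v)=4·1, βω(u)=-1·0; sum ≡ 1  ⇒  -1.
Ram(20550799, 118978310) = {2, 37}; no ℚ_2-point on the conic.

[2, 37]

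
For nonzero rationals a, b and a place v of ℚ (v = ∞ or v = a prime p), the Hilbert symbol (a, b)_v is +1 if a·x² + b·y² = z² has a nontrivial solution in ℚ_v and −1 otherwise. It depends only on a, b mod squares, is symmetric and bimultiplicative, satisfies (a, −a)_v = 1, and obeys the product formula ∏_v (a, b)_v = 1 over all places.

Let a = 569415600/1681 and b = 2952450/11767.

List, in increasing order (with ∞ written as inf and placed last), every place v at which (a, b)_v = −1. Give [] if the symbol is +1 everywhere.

Mod squares: a ≡ 299, b ≡ 14. Check v ∈ {∞, 2, 3, 5, 7, 13, 23, 41}.
v=3: a=3^2·(≡2), b=3^10·(≡2) mod 3; (2|3)=-1, (2|3)=-1; (−1)^{2·10·1}·(-1)^10·(-1)^2 = +1.
v=41: a=41^-2·(≡15), b=41^-2·(≡35) mod 41; (15|41)=-1, (35|41)=-1; (−1)^{-2·-2·20}·(-1)^-2·(-1)^-2 = +1.
v=5: a=5^2·(≡4), b=5^2·(≡4) mod 5; (4|5)=+1, (4|5)=+1; (−1)^{2·2·2}·(+1)^2·(+1)^2 = +1.
v=7: a=7^0·(≡5), b=7^-1·(≡4) mod 7; (5|7)=-1, (4|7)=+1; (−1)^{0·-1·3}·(-1)^-1·(+1)^0 = -1.
v=∞: 299 > 0 and 14 > 0  ⇒  (a,b)_∞ = +1.
v=2: v_2(a)=4, v_2(b)=1; units ≡ 3, 7 (mod 8); ε·ε+αω+βω = 1·1+4·0+1·1 ≡ 0  ⇒  (a,b)_2 = +1.
v=23: a=23^3·(≡9), b=23^0·(≡22) mod 23; (9|23)=+1, (22|23)=-1; (−1)^{3·0·11}·(+1)^0·(-1)^3 = -1.
v=13: a=13^1·(≡10), b=13^0·(≡10) mod 13; (10|13)=+1, (10|13)=+1; (−1)^{1·0·6}·(+1)^0·(+1)^1 = +1.
|Ram(299, 14)| = 2, even; anisotropic at {7, 23}.

[7, 23]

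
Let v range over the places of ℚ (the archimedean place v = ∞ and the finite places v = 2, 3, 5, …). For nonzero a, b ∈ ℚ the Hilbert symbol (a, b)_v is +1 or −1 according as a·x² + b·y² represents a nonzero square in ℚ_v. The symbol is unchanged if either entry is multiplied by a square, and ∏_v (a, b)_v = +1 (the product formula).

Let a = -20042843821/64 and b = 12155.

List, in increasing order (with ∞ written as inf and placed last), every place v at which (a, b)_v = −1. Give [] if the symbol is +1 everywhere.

[2, 7]

Mod squares: a ≡ -1309, b ≡ 12155. Check v ∈ {∞, 2, 5, 7, 11, 13, 17, 43}.
v=∞: -1309 < 0 and 12155 > 0  ⇒  (a,b)_∞ = +1.
v=17: a=17^1·(≡16), b=17^1·(≡1) mod 17; (16|17)=+1, (1|17)=+1; (−1)^{1·1·8}·(+1)^1·(+1)^1 = +1.
v=13: a=13^2·(≡10), b=13^1·(≡12) mod 13; (10|13)=+1, (12|13)=+1; (−1)^{2·1·6}·(+1)^1·(+1)^2 = +1.
v=43: a=43^2·(≡4), b=43^0·(≡29) mod 43; (4|43)=+1, (29|43)=-1; (−1)^{2·0·21}·(+1)^0·(-1)^2 = +1.
v=11: a=11^1·(≡2), b=11^1·(≡5) mod 11; (2|11)=-1, (5|11)=+1; (−1)^{1·1·5}·(-1)^1·(+1)^1 = +1.
v=7: a=7^3·(≡2), b=7^0·(≡3) mod 7; (2|7)=+1, (3|7)=-1; (−1)^{3·0·3}·(+1)^0·(-1)^3 = -1.
v=2: v_2(a)=-6, v_2(b)=0; units ≡ 3, 3 (mod 8); ε·ε+αω+βω = 1·1+-6·1+0·1 ≡ 1  ⇒  (a,b)_2 = -1.
v=5: a=5^0·(≡1), b=5^1·(≡1) mod 5; (1|5)=+1, (1|5)=+1; (−1)^{0·1·2}·(+1)^1·(+1)^0 = +1.
Ram(-1309, 12155) = {2, 7}; no ℚ_2-point on the conic.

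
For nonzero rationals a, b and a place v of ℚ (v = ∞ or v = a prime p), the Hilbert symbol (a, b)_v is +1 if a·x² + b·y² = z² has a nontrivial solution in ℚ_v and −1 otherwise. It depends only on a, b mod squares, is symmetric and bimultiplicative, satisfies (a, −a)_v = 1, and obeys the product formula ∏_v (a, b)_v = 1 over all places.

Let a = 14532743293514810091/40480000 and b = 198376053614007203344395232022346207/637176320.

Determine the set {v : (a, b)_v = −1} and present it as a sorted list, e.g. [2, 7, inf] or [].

(a, b) ≡ (4807, 119510) mod (ℚ^×)²; places V = {2, 3, 5, 7, 11, 13, 17, 19, 23, 31, 37, ∞}.
(a,b)_5: α=-4, u≡2; β=-1, v≡3 (mod 5); (2|5)=-1, (3|5)=-1; sign (−1)^0·-1^-1·-1^-4 = -1.
(a,b)_19: α=3, u≡7; β=5, v≡6 (mod 19); (7|19)=+1, (6|19)=+1; sign (−1)^1·+1^5·+1^3 = -1.
(a,b)_23: α=-1, u≡18; β=4, v≡18 (mod 23); (18|23)=+1, (18|23)=+1; sign (−1)^0·+1^4·+1^-1 = +1.
(a,b)_31: α=2, u≡2; β=2, v≡4 (mod 31); (2|31)=+1, (4|31)=+1; sign (−1)^0·+1^2·+1^2 = +1.
(a,b)_17: α=0, u≡9; β=-1, v≡4 (mod 17); (9|17)=+1, (4|17)=+1; sign (−1)^0·+1^-1·+1^0 = +1.
(a,b)_11: α=-1, u≡7; β=-4, v≡8 (mod 11); (7|11)=-1, (8|11)=-1; sign (−1)^0·-1^-4·-1^-1 = -1.
(a,b)_2: α=-8, β=-9; u≡7, v≡3 (mod 8); ε(u)ε(v)=1·1, αω(v)=-8·1, βω(u)=-9·0; sum ≡ 1  ⇒  -1.
(a,b)_3: α=4, u≡1; β=6, v≡2 (mod 3); (1|3)=+1, (2|3)=-1; sign (−1)^0·+1^6·-1^4 = +1.
(a,b)_∞: sgn(4807)=+, sgn(119510)=+, so +1.
(a,b)_13: α=2, u≡9; β=4, v≡10 (mod 13); (9|13)=+1, (10|13)=+1; sign (−1)^0·+1^4·+1^2 = +1.
(a,b)_37: α=2, u≡34; β=3, v≡4 (mod 37); (34|37)=+1, (4|37)=+1; sign (−1)^0·+1^3·+1^2 = +1.
(a,b)_7: α=6, u≡3; β=10, v≡3 (mod 7); (3|7)=-1, (3|7)=-1; sign (−1)^0·-1^10·-1^6 = +1.
(4807, 119510 / ℚ) ramifies at {2, 5, 11, 19}: a division algebra.

[2, 5, 11, 19]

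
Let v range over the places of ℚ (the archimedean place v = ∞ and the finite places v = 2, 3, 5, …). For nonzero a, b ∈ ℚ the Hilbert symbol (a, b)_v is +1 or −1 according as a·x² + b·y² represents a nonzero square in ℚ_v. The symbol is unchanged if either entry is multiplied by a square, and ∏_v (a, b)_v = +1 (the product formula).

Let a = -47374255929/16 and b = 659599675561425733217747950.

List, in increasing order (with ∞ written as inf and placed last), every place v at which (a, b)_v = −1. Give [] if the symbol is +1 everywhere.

(a, b) ≡ (-969969, 8398) mod (ℚ^×)²; places V = {2, 3, 5, 7, 11, 13, 17, 19, ∞}.
(a,b)_7: α=1, u≡5; β=0, v≡6 (mod 7); (5|7)=-1, (6|7)=-1; sign (−1)^0·-1^0·-1^1 = -1.
(a,b)_19: α=1, u≡18; β=5, v≡17 (mod 19); (18|19)=-1, (17|19)=+1; sign (−1)^1·-1^5·+1^1 = +1.
(a,b)_3: α=1, u≡2; β=0, v≡1 (mod 3); (2|3)=-1, (1|3)=+1; sign (−1)^0·-1^0·+1^1 = +1.
(a,b)_17: α=3, u≡12; β=9, v≡1 (mod 17); (12|17)=-1, (1|17)=+1; sign (−1)^0·-1^9·+1^3 = -1.
(a,b)_∞: sgn(-969969)=−, sgn(8398)=+, so +1.
(a,b)_2: α=-4, β=1; u≡7, v≡7 (mod 8); ε(u)ε(v)=1·1, αω(v)=-4·0, βω(u)=1·0; sum ≡ 1  ⇒  -1.
(a,b)_13: α=3, u≡7; β=5, v≡3 (mod 13); (7|13)=-1, (3|13)=+1; sign (−1)^0·-1^5·+1^3 = -1.
(a,b)_11: α=1, u≡6; β=2, v≡1 (mod 11); (6|11)=-1, (1|11)=+1; sign (−1)^0·-1^2·+1^1 = +1.
(a,b)_5: α=0, u≡1; β=2, v≡3 (mod 5); (1|5)=+1, (3|5)=-1; sign (−1)^0·+1^2·-1^0 = +1.
|Ram(-969969, 8398)| = 4, even; anisotropic at {2, 7, 13, 17}.

[2, 7, 13, 17]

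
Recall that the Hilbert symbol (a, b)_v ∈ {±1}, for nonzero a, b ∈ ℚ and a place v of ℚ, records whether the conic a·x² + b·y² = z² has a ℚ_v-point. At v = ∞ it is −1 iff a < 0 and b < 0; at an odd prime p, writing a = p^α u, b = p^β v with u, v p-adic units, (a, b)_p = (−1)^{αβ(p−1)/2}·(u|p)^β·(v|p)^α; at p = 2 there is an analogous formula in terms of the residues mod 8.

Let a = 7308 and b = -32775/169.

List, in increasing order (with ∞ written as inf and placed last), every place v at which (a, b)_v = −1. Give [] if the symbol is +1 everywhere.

[3, 7, 19, 23]

Mod squares: a ≡ 203, b ≡ -1311. Check v ∈ {∞, 2, 3, 5, 7, 13, 19, 23, 29}.
v=2: v_2(a)=2, v_2(b)=0; units ≡ 3, 1 (mod 8); ε·ε+αω+βω = 1·0+2·0+0·1 ≡ 0  ⇒  (a,b)_2 = +1.
v=7: a=7^1·(≡1), b=7^0·(≡6) mod 7; (1|7)=+1, (6|7)=-1; (−1)^{1·0·3}·(+1)^0·(-1)^1 = -1.
v=19: a=19^0·(≡12), b=19^1·(≡17) mod 19; (12|19)=-1, (17|19)=+1; (−1)^{0·1·9}·(-1)^1·(+1)^0 = -1.
v=∞: 203 > 0 and -1311 < 0  ⇒  (a,b)_∞ = +1.
v=5: a=5^0·(≡3), b=5^2·(≡1) mod 5; (3|5)=-1, (1|5)=+1; (−1)^{0·2·2}·(-1)^2·(+1)^0 = +1.
v=13: a=13^0·(≡2), b=13^-2·(≡11) mod 13; (2|13)=-1, (11|13)=-1; (−1)^{0·-2·6}·(-1)^-2·(-1)^0 = +1.
v=29: a=29^1·(≡20), b=29^0·(≡1) mod 29; (20|29)=+1, (1|29)=+1; (−1)^{1·0·14}·(+1)^0·(+1)^1 = +1.
v=3: a=3^2·(≡2), b=3^1·(≡1) mod 3; (2|3)=-1, (1|3)=+1; (−1)^{2·1·1}·(-1)^1·(+1)^2 = -1.
v=23: a=23^0·(≡17), b=23^1·(≡3) mod 23; (17|23)=-1, (3|23)=+1; (−1)^{0·1·11}·(-1)^1·(+1)^0 = -1.
|Ram(203, -1311)| = 4, even; anisotropic at {3, 7, 19, 23}.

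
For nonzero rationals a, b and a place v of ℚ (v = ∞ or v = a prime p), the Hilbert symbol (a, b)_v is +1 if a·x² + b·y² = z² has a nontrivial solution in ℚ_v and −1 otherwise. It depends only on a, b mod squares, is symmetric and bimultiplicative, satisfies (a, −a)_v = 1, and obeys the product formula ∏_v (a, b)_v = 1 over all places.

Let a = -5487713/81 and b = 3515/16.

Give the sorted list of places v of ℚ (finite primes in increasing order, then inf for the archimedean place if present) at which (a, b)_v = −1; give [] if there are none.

Mod squares: a ≡ -45353, b ≡ 3515. Check v ∈ {∞, 2, 3, 5, 7, 11, 19, 31, 37}.
v=5: a=5^0·(≡2), b=5^1·(≡3) mod 5; (2|5)=-1, (3|5)=-1; (−1)^{0·1·2}·(-1)^1·(-1)^0 = -1.
v=7: a=7^1·(≡5), b=7^0·(≡4) mod 7; (5|7)=-1, (4|7)=+1; (−1)^{1·0·3}·(-1)^0·(+1)^1 = +1.
v=3: a=3^-4·(≡1), b=3^0·(≡2) mod 3; (1|3)=+1, (2|3)=-1; (−1)^{-4·0·1}·(+1)^0·(-1)^-4 = +1.
v=37: a=37^0·(≡34), b=37^1·(≡36) mod 37; (34|37)=+1, (36|37)=+1; (−1)^{0·1·18}·(+1)^1·(+1)^0 = +1.
v=31: a=31^1·(≡14), b=31^0·(≡24) mod 31; (14|31)=+1, (24|31)=-1; (−1)^{1·0·15}·(+1)^0·(-1)^1 = -1.
v=11: a=11^3·(≡6), b=11^0·(≡10) mod 11; (6|11)=-1, (10|11)=-1; (−1)^{3·0·5}·(-1)^0·(-1)^3 = -1.
v=19: a=19^1·(≡6), b=19^1·(≡8) mod 19; (6|19)=+1, (8|19)=-1; (−1)^{1·1·9}·(+1)^1·(-1)^1 = +1.
v=2: v_2(a)=0, v_2(b)=-4; units ≡ 7, 3 (mod 8); ε·ε+αω+βω = 1·1+0·1+-4·0 ≡ 1  ⇒  (a,b)_2 = -1.
v=∞: -45353 < 0 and 3515 > 0  ⇒  (a,b)_∞ = +1.
(-45353, 3515 / ℚ) ramifies at {2, 5, 11, 31}: a division algebra.

[2, 5, 11, 31]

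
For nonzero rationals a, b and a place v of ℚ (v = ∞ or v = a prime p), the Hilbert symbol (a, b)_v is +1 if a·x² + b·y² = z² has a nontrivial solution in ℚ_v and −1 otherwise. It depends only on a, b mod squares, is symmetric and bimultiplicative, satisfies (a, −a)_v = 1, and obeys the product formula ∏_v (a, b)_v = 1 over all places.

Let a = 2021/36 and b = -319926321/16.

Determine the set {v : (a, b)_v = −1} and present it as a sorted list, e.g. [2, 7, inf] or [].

[3, 11, 13, 41, 43, 47]

Mod squares: a ≡ 2021, b ≡ -35547369. Check v ∈ {∞, 2, 3, 11, 13, 41, 43, 47}.
v=13: a=13^0·(≡11), b=13^1·(≡8) mod 13; (11|13)=-1, (8|13)=-1; (−1)^{0·1·6}·(-1)^1·(-1)^0 = -1.
v=41: a=41^0·(≡14), b=41^1·(≡5) mod 41; (14|41)=-1, (5|41)=+1; (−1)^{0·1·20}·(-1)^1·(+1)^0 = -1.
v=47: a=47^1·(≡26), b=47^1·(≡13) mod 47; (26|47)=-1, (13|47)=-1; (−1)^{1·1·23}·(-1)^1·(-1)^1 = -1.
v=3: a=3^-2·(≡2), b=3^3·(≡1) mod 3; (2|3)=-1, (1|3)=+1; (−1)^{-2·3·1}·(-1)^3·(+1)^-2 = -1.
v=11: a=11^0·(≡10), b=11^1·(≡4) mod 11; (10|11)=-1, (4|11)=+1; (−1)^{0·1·5}·(-1)^1·(+1)^0 = -1.
v=2: v_2(a)=-2, v_2(b)=-4; units ≡ 5, 7 (mod 8); ε·ε+αω+βω = 0·1+-2·0+-4·1 ≡ 0  ⇒  (a,b)_2 = +1.
v=∞: 2021 > 0 and -35547369 < 0  ⇒  (a,b)_∞ = +1.
v=43: a=43^1·(≡24), b=43^1·(≡17) mod 43; (24|43)=+1, (17|43)=+1; (−1)^{1·1·21}·(+1)^1·(+1)^1 = -1.
(2021, -35547369 / ℚ) ramifies at {3, 11, 13, 41, 43, 47}: a division algebra.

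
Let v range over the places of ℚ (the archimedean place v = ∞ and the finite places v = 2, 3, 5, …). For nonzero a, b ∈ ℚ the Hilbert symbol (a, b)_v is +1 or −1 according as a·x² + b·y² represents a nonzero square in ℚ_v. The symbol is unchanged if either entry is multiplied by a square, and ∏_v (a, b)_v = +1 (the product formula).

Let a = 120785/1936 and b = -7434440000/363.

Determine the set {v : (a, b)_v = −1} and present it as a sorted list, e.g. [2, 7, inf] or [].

Mod squares: a ≡ 2465, b ≡ -663. Check v ∈ {∞, 2, 3, 5, 7, 11, 13, 17, 29}.
v=29: a=29^1·(≡14), b=29^2·(≡24) mod 29; (14|29)=-1, (24|29)=+1; (−1)^{1·2·14}·(-1)^2·(+1)^1 = +1.
v=3: a=3^0·(≡2), b=3^-1·(≡1) mod 3; (2|3)=-1, (1|3)=+1; (−1)^{0·-1·1}·(-1)^-1·(+1)^0 = -1.
v=17: a=17^1·(≡9), b=17^1·(≡6) mod 17; (9|17)=+1, (6|17)=-1; (−1)^{1·1·8}·(+1)^1·(-1)^1 = -1.
v=2: v_2(a)=-4, v_2(b)=6; units ≡ 1, 1 (mod 8); ε·ε+αω+βω = 0·0+-4·0+6·0 ≡ 0  ⇒  (a,b)_2 = +1.
v=5: a=5^1·(≡2), b=5^4·(≡2) mod 5; (2|5)=-1, (2|5)=-1; (−1)^{1·4·2}·(-1)^4·(-1)^1 = -1.
v=11: a=11^-2·(≡1), b=11^-2·(≡8) mod 11; (1|11)=+1, (8|11)=-1; (−1)^{-2·-2·5}·(+1)^-2·(-1)^-2 = +1.
v=∞: 2465 > 0 and -663 < 0  ⇒  (a,b)_∞ = +1.
v=13: a=13^0·(≡11), b=13^1·(≡3) mod 13; (11|13)=-1, (3|13)=+1; (−1)^{0·1·6}·(-1)^1·(+1)^0 = -1.
v=7: a=7^2·(≡2), b=7^0·(≡1) mod 7; (2|7)=+1, (1|7)=+1; (−1)^{2·0·3}·(+1)^0·(+1)^2 = +1.
(2465, -663 / ℚ) ramifies at {3, 5, 13, 17}: a division algebra.

[3, 5, 13, 17]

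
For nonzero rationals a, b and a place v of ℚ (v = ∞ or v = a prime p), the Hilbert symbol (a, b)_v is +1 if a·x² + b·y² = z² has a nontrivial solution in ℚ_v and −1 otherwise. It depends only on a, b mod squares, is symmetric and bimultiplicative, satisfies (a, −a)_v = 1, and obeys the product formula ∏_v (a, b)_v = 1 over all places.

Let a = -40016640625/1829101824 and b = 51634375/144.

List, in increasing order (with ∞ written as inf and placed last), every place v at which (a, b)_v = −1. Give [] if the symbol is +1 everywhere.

Mod squares: a ≡ -2665, b ≡ 82615. Check v ∈ {∞, 2, 3, 5, 11, 13, 31, 41}.
v=31: a=31^2·(≡14), b=31^1·(≡23) mod 31; (14|31)=+1, (23|31)=-1; (−1)^{2·1·15}·(+1)^1·(-1)^2 = +1.
v=5: a=5^7·(≡3), b=5^5·(≡2) mod 5; (3|5)=-1, (2|5)=-1; (−1)^{7·5·2}·(-1)^5·(-1)^7 = +1.
v=13: a=13^1·(≡4), b=13^1·(≡11) mod 13; (4|13)=+1, (11|13)=-1; (−1)^{1·1·6}·(+1)^1·(-1)^1 = -1.
v=2: v_2(a)=-8, v_2(b)=-4; units ≡ 7, 7 (mod 8); ε·ε+αω+βω = 1·1+-8·0+-4·0 ≡ 1  ⇒  (a,b)_2 = -1.
v=41: a=41^1·(≡26), b=41^1·(≡38) mod 41; (26|41)=-1, (38|41)=-1; (−1)^{1·1·20}·(-1)^1·(-1)^1 = +1.
v=∞: -2665 < 0 and 82615 > 0  ⇒  (a,b)_∞ = +1.
v=3: a=3^-10·(≡2), b=3^-2·(≡1) mod 3; (2|3)=-1, (1|3)=+1; (−1)^{-10·-2·1}·(-1)^-2·(+1)^-10 = +1.
v=11: a=11^-2·(≡2), b=11^0·(≡1) mod 11; (2|11)=-1, (1|11)=+1; (−1)^{-2·0·5}·(-1)^0·(+1)^-2 = +1.
(-2665, 82615 / ℚ) ramifies at {2, 13}: a division algebra.

[2, 13]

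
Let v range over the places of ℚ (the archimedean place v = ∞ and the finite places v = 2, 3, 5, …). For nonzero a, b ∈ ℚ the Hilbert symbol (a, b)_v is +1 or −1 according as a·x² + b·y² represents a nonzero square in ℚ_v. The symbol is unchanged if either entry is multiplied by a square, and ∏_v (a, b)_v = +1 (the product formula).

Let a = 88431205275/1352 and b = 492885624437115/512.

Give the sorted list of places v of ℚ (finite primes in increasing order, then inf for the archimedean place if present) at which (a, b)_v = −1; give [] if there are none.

[2, 5]

Mod squares: a ≡ 1302, b ≡ 240870. Check v ∈ {∞, 2, 3, 5, 7, 13, 19, 31, 37}.
v=2: v_2(a)=-3, v_2(b)=-9; units ≡ 3, 3 (mod 8); ε·ε+αω+βω = 1·1+-3·1+-9·1 ≡ 1  ⇒  (a,b)_2 = -1.
v=37: a=37^2·(≡16), b=37^3·(≡29) mod 37; (16|37)=+1, (29|37)=-1; (−1)^{2·3·18}·(+1)^3·(-1)^2 = +1.
v=31: a=31^1·(≡6), b=31^1·(≡2) mod 31; (6|31)=-1, (2|31)=+1; (−1)^{1·1·15}·(-1)^1·(+1)^1 = +1.
v=13: a=13^-2·(≡11), b=13^2·(≡6) mod 13; (11|13)=-1, (6|13)=-1; (−1)^{-2·2·6}·(-1)^2·(-1)^-2 = +1.
v=3: a=3^5·(≡2), b=3^1·(≡1) mod 3; (2|3)=-1, (1|3)=+1; (−1)^{5·1·1}·(-1)^1·(+1)^5 = +1.
v=5: a=5^2·(≡3), b=5^1·(≡4) mod 5; (3|5)=-1, (4|5)=+1; (−1)^{2·1·2}·(-1)^1·(+1)^2 = -1.
v=7: a=7^3·(≡2), b=7^3·(≡5) mod 7; (2|7)=+1, (5|7)=-1; (−1)^{3·3·3}·(+1)^3·(-1)^3 = +1.
v=∞: 1302 > 0 and 240870 > 0  ⇒  (a,b)_∞ = +1.
v=19: a=19^0·(≡18), b=19^2·(≡1) mod 19; (18|19)=-1, (1|19)=+1; (−1)^{0·2·9}·(-1)^2·(+1)^0 = +1.
Ram(1302, 240870) = {2, 5}; no ℚ_2-point on the conic.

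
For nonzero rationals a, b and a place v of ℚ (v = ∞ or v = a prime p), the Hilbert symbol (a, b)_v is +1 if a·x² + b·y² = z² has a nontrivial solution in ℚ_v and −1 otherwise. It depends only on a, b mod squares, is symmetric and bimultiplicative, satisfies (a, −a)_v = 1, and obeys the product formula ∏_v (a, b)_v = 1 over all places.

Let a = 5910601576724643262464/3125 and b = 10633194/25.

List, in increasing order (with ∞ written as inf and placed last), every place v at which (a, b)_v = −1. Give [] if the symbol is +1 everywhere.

(a, b) ≡ (255255, 14586) mod (ℚ^×)²; places V = {2, 3, 5, 7, 11, 13, 17, ∞}.
(a,b)_5: α=-5, u≡4; β=-2, v≡4 (mod 5); (4|5)=+1, (4|5)=+1; sign (−1)^0·+1^-2·+1^-5 = +1.
(a,b)_∞: sgn(255255)=+, sgn(14586)=+, so +1.
(a,b)_13: α=3, u≡6; β=1, v≡9 (mod 13); (6|13)=-1, (9|13)=+1; sign (−1)^0·-1^1·+1^3 = -1.
(a,b)_3: α=15, u≡2; β=7, v≡2 (mod 3); (2|3)=-1, (2|3)=-1; sign (−1)^1·-1^7·-1^15 = -1.
(a,b)_2: α=12, β=1; u≡7, v≡5 (mod 8); ε(u)ε(v)=1·0, αω(v)=12·1, βω(u)=1·0; sum ≡ 0  ⇒  +1.
(a,b)_11: α=3, u≡6; β=1, v≡6 (mod 11); (6|11)=-1, (6|11)=-1; sign (−1)^1·-1^1·-1^3 = -1.
(a,b)_17: α=3, u≡8; β=1, v≡15 (mod 17); (8|17)=+1, (15|17)=+1; sign (−1)^0·+1^1·+1^3 = +1.
(a,b)_7: α=1, u≡2; β=0, v≡3 (mod 7); (2|7)=+1, (3|7)=-1; sign (−1)^0·+1^0·-1^1 = -1.
(255255, 14586 / ℚ) ramifies at {3, 7, 11, 13}: a division algebra.

[3, 7, 11, 13]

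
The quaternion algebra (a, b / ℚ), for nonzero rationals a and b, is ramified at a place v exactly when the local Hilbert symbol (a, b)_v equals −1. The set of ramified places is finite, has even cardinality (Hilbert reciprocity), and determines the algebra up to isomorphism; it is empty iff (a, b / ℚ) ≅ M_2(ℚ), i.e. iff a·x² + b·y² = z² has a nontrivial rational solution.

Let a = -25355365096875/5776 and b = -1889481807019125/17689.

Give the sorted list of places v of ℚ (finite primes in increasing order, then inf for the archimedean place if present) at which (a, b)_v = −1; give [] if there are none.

[5, inf]

(a, b) ≡ (-633795, -14577285) mod (ℚ^×)²; places V = {2, 3, 5, 7, 11, 19, 23, 29, 31, 47, ∞}.
(a,b)_3: α=1, u≡1; β=5, v≡2 (mod 3); (1|3)=+1, (2|3)=-1; sign (−1)^1·+1^5·-1^1 = +1.
(a,b)_11: α=2, u≡5; β=2, v≡3 (mod 11); (5|11)=+1, (3|11)=+1; sign (−1)^0·+1^2·+1^2 = +1.
(a,b)_47: α=1, u≡9; β=1, v≡30 (mod 47); (9|47)=+1, (30|47)=-1; sign (−1)^1·+1^1·-1^1 = +1.
(a,b)_∞: sgn(-633795)=−, sgn(-14577285)=−, so -1.
(a,b)_2: α=-4, β=0; u≡5, v≡3 (mod 8); ε(u)ε(v)=0·1, αω(v)=-4·1, βω(u)=0·1; sum ≡ 0  ⇒  +1.
(a,b)_31: α=1, u≡17; β=1, v≡20 (mod 31); (17|31)=-1, (20|31)=+1; sign (−1)^1·-1^1·+1^1 = +1.
(a,b)_5: α=5, u≡4; β=3, v≡3 (mod 5); (4|5)=+1, (3|5)=-1; sign (−1)^0·+1^3·-1^5 = -1.
(a,b)_29: α=1, u≡14; β=1, v≡21 (mod 29); (14|29)=-1, (21|29)=-1; sign (−1)^0·-1^1·-1^1 = +1.
(a,b)_7: α=0, u≡5; β=-2, v≡6 (mod 7); (5|7)=-1, (6|7)=-1; sign (−1)^0·-1^-2·-1^0 = +1.
(a,b)_23: α=2, u≡13; β=3, v≡2 (mod 23); (13|23)=+1, (2|23)=+1; sign (−1)^0·+1^3·+1^2 = +1.
(a,b)_19: α=-2, u≡16; β=-2, v≡1 (mod 19); (16|19)=+1, (1|19)=+1; sign (−1)^0·+1^-2·+1^-2 = +1.
(-633795, -14577285 / ℚ) ramifies at {5, ∞}: a division algebra.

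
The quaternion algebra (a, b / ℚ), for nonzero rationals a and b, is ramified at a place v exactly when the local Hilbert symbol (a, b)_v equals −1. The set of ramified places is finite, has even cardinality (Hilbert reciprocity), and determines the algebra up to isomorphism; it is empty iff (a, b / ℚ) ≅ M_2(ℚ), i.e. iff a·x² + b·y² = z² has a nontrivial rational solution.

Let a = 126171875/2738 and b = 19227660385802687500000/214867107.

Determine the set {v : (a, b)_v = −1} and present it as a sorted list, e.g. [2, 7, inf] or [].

(a, b) ≡ (646, 5610) mod (ℚ^×)²; places V = {2, 3, 5, 7, 11, 13, 17, 19, 31, 37, ∞}.
(a,b)_19: α=1, u≡15; β=6, v≡5 (mod 19); (15|19)=-1, (5|19)=+1; sign (−1)^0·-1^6·+1^1 = +1.
(a,b)_37: α=-2, u≡31; β=0, v≡6 (mod 37); (31|37)=-1, (6|37)=-1; sign (−1)^0·-1^0·-1^-2 = +1.
(a,b)_2: α=-1, β=5; u≡3, v≡5 (mod 8); ε(u)ε(v)=1·0, αω(v)=-1·1, βω(u)=5·1; sum ≡ 0  ⇒  +1.
(a,b)_31: α=0, u≡17; β=-2, v≡27 (mod 31); (17|31)=-1, (27|31)=-1; sign (−1)^0·-1^-2·-1^0 = +1.
(a,b)_3: α=0, u≡1; β=-3, v≡1 (mod 3); (1|3)=+1, (1|3)=+1; sign (−1)^0·+1^-3·+1^0 = +1.
(a,b)_13: α=0, u≡3; β=-2, v≡11 (mod 13); (3|13)=+1, (11|13)=-1; sign (−1)^0·+1^-2·-1^0 = +1.
(a,b)_7: α=0, u≡4; β=-2, v≡5 (mod 7); (4|7)=+1, (5|7)=-1; sign (−1)^0·+1^-2·-1^0 = +1.
(a,b)_17: α=1, u≡15; β=3, v≡14 (mod 17); (15|17)=+1, (14|17)=-1; sign (−1)^0·+1^3·-1^1 = -1.
(a,b)_5: α=8, u≡1; β=9, v≡3 (mod 5); (1|5)=+1, (3|5)=-1; sign (−1)^0·+1^9·-1^8 = +1.
(a,b)_11: α=0, u≡6; β=3, v≡5 (mod 11); (6|11)=-1, (5|11)=+1; sign (−1)^0·-1^3·+1^0 = -1.
(a,b)_∞: sgn(646)=+, sgn(5610)=+, so +1.
Ram(646, 5610) = {11, 17}; no ℚ_11-point on the conic.

[11, 17]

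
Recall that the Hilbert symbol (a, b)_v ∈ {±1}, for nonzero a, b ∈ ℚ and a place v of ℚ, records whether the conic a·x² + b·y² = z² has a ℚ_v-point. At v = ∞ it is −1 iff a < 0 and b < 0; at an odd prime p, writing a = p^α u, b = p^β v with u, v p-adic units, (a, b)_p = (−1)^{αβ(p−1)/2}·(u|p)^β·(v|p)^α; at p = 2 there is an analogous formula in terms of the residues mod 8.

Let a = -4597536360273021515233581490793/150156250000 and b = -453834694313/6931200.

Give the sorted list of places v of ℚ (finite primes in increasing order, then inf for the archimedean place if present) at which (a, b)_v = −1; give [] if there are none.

[13, 19, 23, inf]

(a, b) ≡ (-572033, -167739) mod (ℚ^×)²; places V = {2, 3, 5, 7, 11, 13, 17, 19, 23, 31, 37, ∞}.
(a,b)_23: α=3, u≡19; β=1, v≡11 (mod 23); (19|23)=-1, (11|23)=-1; sign (−1)^1·-1^1·-1^3 = -1.
(a,b)_2: α=-4, β=-8; u≡7, v≡5 (mod 8); ε(u)ε(v)=1·0, αω(v)=-4·1, βω(u)=-8·0; sum ≡ 0  ⇒  +1.
(a,b)_17: α=3, u≡3; β=1, v≡3 (mod 17); (3|17)=-1, (3|17)=-1; sign (−1)^0·-1^1·-1^3 = +1.
(a,b)_11: α=5, u≡9; β=3, v≡8 (mod 11); (9|11)=+1, (8|11)=-1; sign (−1)^1·+1^3·-1^5 = +1.
(a,b)_37: α=6, u≡15; β=2, v≡35 (mod 37); (15|37)=-1, (35|37)=-1; sign (−1)^0·-1^2·-1^6 = +1.
(a,b)_19: α=1, u≡8; β=-2, v≡8 (mod 19); (8|19)=-1, (8|19)=-1; sign (−1)^0·-1^-2·-1^1 = -1.
(a,b)_13: α=4, u≡5; β=1, v≡7 (mod 13); (5|13)=-1, (7|13)=-1; sign (−1)^0·-1^1·-1^4 = -1.
(a,b)_7: α=3, u≡3; β=2, v≡1 (mod 7); (3|7)=-1, (1|7)=+1; sign (−1)^0·-1^2·+1^3 = +1.
(a,b)_31: α=-2, u≡20; β=0, v≡2 (mod 31); (20|31)=+1, (2|31)=+1; sign (−1)^0·+1^0·+1^-2 = +1.
(a,b)_5: α=-10, u≡2; β=-2, v≡4 (mod 5); (2|5)=-1, (4|5)=+1; sign (−1)^0·-1^-2·+1^-10 = +1.
(a,b)_3: α=0, u≡1; β=-1, v≡1 (mod 3); (1|3)=+1, (1|3)=+1; sign (−1)^0·+1^-1·+1^0 = +1.
(a,b)_∞: sgn(-572033)=−, sgn(-167739)=−, so -1.
Ram(-572033, -167739) = {13, 19, 23, ∞}; no ℚ_13-point on the conic.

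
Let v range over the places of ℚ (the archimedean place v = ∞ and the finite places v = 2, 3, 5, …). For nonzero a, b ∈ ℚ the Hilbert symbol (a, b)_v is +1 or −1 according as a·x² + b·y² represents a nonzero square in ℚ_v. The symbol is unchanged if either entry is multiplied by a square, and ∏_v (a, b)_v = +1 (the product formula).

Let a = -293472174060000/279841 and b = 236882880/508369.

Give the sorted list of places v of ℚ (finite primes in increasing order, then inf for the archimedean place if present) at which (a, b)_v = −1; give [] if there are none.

[3, 13]

(a, b) ≡ (-174, 45695) mod (ℚ^×)²; places V = {2, 3, 5, 13, 19, 23, 29, 31, 37, ∞}.
(a,b)_31: α=0, u≡30; β=-2, v≡19 (mod 31); (30|31)=-1, (19|31)=+1; sign (−1)^0·-1^-2·+1^0 = +1.
(a,b)_29: α=1, u≡23; β=0, v≡24 (mod 29); (23|29)=+1, (24|29)=+1; sign (−1)^0·+1^0·+1^1 = +1.
(a,b)_2: α=5, β=6; u≡1, v≡7 (mod 8); ε(u)ε(v)=0·1, αω(v)=5·0, βω(u)=6·0; sum ≡ 0  ⇒  +1.
(a,b)_23: α=-4, u≡20; β=-2, v≡20 (mod 23); (20|23)=-1, (20|23)=-1; sign (−1)^0·-1^-2·-1^-4 = +1.
(a,b)_∞: sgn(-174)=−, sgn(45695)=+, so +1.
(a,b)_19: α=0, u≡9; β=1, v≡1 (mod 19); (9|19)=+1, (1|19)=+1; sign (−1)^0·+1^1·+1^0 = +1.
(a,b)_5: α=4, u≡4; β=1, v≡4 (mod 5); (4|5)=+1, (4|5)=+1; sign (−1)^0·+1^1·+1^4 = +1.
(a,b)_13: α=2, u≡6; β=1, v≡6 (mod 13); (6|13)=-1, (6|13)=-1; sign (−1)^0·-1^1·-1^2 = -1.
(a,b)_3: α=7, u≡2; β=4, v≡2 (mod 3); (2|3)=-1, (2|3)=-1; sign (−1)^0·-1^4·-1^7 = -1.
(a,b)_37: α=2, u≡12; β=1, v≡5 (mod 37); (12|37)=+1, (5|37)=-1; sign (−1)^0·+1^1·-1^2 = +1.
|Ram(-174, 45695)| = 2, even; anisotropic at {3, 13}.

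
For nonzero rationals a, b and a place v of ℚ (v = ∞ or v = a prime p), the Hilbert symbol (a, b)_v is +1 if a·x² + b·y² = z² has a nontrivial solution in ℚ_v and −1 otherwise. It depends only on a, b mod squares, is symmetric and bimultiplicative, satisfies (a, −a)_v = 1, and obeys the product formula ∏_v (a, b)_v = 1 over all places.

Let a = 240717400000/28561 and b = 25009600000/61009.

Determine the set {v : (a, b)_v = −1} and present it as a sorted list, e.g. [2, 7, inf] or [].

[2, 7]

(a, b) ≡ (1015, 3190) mod (ℚ^×)²; places V = {2, 5, 7, 11, 13, 19, 29, ∞}.
(a,b)_5: α=5, u≡3; β=5, v≡3 (mod 5); (3|5)=-1, (3|5)=-1; sign (−1)^0·-1^5·-1^5 = +1.
(a,b)_11: α=2, u≡1; β=1, v≡4 (mod 11); (1|11)=+1, (4|11)=+1; sign (−1)^0·+1^1·+1^2 = +1.
(a,b)_2: α=6, β=9; u≡7, v≡3 (mod 8); ε(u)ε(v)=1·1, αω(v)=6·1, βω(u)=9·0; sum ≡ 1  ⇒  -1.
(a,b)_13: α=-4, u≡12; β=-2, v≡6 (mod 13); (12|13)=+1, (6|13)=-1; sign (−1)^0·+1^-2·-1^-4 = +1.
(a,b)_29: α=1, u≡13; β=1, v≡4 (mod 29); (13|29)=+1, (4|29)=+1; sign (−1)^0·+1^1·+1^1 = +1.
(a,b)_∞: sgn(1015)=+, sgn(3190)=+, so +1.
(a,b)_7: α=3, u≡6; β=2, v≡3 (mod 7); (6|7)=-1, (3|7)=-1; sign (−1)^0·-1^2·-1^3 = -1.
(a,b)_19: α=0, u≡10; β=-2, v≡11 (mod 19); (10|19)=-1, (11|19)=+1; sign (−1)^0·-1^-2·+1^0 = +1.
Ram(1015, 3190) = {2, 7}; no ℚ_2-point on the conic.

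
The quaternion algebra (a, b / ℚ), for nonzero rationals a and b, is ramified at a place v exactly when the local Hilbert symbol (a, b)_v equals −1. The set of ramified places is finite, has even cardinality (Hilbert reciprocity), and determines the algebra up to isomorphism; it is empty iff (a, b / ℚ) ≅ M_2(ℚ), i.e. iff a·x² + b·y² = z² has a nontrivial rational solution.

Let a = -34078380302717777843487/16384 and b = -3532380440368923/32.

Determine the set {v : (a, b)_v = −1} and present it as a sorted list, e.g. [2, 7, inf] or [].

[31, inf]

(a, b) ≡ (-1038407, -850454) mod (ℚ^×)²; places V = {2, 3, 11, 13, 19, 29, 31, 41, 43, ∞}.
(a,b)_31: α=1, u≡20; β=1, v≡20 (mod 31); (20|31)=+1, (20|31)=+1; sign (−1)^1·+1^1·+1^1 = -1.
(a,b)_29: α=2, u≡16; β=1, v≡20 (mod 29); (16|29)=+1, (20|29)=+1; sign (−1)^0·+1^1·+1^2 = +1.
(a,b)_2: α=-14, β=-5; u≡1, v≡5 (mod 8); ε(u)ε(v)=0·0, αω(v)=-14·1, βω(u)=-5·0; sum ≡ 0  ⇒  +1.
(a,b)_41: α=3, u≡26; β=2, v≡21 (mod 41); (26|41)=-1, (21|41)=+1; sign (−1)^0·-1^2·+1^3 = +1.
(a,b)_13: α=0, u≡11; β=2, v≡8 (mod 13); (11|13)=-1, (8|13)=-1; sign (−1)^0·-1^2·-1^0 = +1.
(a,b)_3: α=12, u≡1; β=4, v≡1 (mod 3); (1|3)=+1, (1|3)=+1; sign (−1)^0·+1^4·+1^12 = +1.
(a,b)_43: α=1, u≡13; β=1, v≡5 (mod 43); (13|43)=+1, (5|43)=-1; sign (−1)^1·+1^1·-1^1 = +1.
(a,b)_19: α=3, u≡18; β=2, v≡9 (mod 19); (18|19)=-1, (9|19)=+1; sign (−1)^0·-1^2·+1^3 = +1.
(a,b)_∞: sgn(-1038407)=−, sgn(-850454)=−, so -1.
(a,b)_11: α=2, u≡1; β=1, v≡5 (mod 11); (1|11)=+1, (5|11)=+1; sign (−1)^0·+1^1·+1^2 = +1.
(-1038407, -850454 / ℚ) ramifies at {31, ∞}: a division algebra.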